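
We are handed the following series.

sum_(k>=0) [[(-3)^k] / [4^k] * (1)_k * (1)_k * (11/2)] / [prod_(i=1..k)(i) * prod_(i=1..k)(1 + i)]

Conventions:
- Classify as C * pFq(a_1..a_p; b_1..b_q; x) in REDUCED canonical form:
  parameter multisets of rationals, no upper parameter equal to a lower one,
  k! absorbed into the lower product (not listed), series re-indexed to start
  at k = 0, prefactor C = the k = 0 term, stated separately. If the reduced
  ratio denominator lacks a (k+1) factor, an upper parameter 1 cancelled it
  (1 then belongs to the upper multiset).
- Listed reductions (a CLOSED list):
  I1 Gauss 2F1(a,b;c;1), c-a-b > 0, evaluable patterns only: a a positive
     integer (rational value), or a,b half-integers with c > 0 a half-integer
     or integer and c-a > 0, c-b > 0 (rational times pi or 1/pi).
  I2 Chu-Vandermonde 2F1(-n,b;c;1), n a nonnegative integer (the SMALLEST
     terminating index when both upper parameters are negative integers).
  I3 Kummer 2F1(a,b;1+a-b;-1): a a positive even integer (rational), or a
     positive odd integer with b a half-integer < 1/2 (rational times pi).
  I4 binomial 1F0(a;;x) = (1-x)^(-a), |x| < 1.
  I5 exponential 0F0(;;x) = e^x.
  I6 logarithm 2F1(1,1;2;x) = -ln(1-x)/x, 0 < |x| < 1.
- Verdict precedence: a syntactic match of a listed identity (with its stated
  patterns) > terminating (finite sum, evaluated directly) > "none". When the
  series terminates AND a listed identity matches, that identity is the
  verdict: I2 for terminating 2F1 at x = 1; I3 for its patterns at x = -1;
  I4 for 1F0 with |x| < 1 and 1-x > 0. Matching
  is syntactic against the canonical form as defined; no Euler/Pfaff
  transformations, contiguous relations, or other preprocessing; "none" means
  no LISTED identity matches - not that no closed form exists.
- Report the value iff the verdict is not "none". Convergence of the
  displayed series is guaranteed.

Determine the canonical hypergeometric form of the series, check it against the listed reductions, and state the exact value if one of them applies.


This is 11/2 * 2F1(1, 1; 2; -3/4) in reduced canonical form. Verdict: logarithm (I6) matches (the logarithm: parameters (1,1;2), x = -3/4). Hence: (22/3) * ln(7/4).

Key observation: with t_0 = 11/2, the lower running product (C = 11/2, x = -3/4) is a rising factorial.
Consecutive-term ratio: r(k) = (-3/4) * (k+1) (k+1) / [(k+2) (k+1)] - rational; roots negated = parameters, x = (-3/4), C = 11/2.


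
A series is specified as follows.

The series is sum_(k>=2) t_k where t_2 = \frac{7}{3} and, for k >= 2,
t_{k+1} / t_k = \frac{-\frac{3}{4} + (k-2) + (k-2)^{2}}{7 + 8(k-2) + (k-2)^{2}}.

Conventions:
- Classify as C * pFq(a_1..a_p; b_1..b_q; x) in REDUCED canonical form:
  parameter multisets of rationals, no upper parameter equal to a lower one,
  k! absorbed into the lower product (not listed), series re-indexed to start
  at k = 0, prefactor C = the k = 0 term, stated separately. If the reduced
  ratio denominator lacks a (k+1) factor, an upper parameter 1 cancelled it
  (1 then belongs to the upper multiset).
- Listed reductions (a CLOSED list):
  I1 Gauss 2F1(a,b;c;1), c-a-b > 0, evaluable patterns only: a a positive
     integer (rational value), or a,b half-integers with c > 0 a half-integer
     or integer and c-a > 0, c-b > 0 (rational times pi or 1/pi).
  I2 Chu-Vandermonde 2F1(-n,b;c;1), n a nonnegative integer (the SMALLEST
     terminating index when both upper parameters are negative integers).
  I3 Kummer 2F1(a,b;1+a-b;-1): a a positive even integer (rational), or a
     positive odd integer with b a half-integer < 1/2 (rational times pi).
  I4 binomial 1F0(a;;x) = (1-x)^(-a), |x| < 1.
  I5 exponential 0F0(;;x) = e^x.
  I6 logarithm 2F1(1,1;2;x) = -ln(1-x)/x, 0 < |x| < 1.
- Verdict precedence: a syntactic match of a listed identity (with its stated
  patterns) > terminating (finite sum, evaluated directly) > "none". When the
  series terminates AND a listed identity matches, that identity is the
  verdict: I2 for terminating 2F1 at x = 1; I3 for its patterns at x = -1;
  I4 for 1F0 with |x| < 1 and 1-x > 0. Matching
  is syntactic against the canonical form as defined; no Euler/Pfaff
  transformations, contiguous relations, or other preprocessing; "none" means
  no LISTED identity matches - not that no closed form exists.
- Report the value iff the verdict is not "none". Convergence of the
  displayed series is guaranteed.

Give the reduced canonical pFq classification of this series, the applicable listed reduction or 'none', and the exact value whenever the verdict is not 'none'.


Prefactor \frac{7}{3}, argument 1: 2F1 with upper {-\frac{1}{2}, \frac{3}{2}} over lower {7}. Verdict: Gauss's theorem I1 (half-integer case) fires (x = 1; upper {-\frac{1}{2}, \frac{3}{2}} half-integers, c = 7 in the evaluable pattern). Its exact value is \frac{524288}{81081} / \pi.

First insight: t_0 being \frac{7}{3}, roots of the ratio polynomials (C = 7/3) are the negated parameters.
Ratio: r(k) = 1 * (k-\frac{1}{2}) (k+\frac{3}{2}) / [(k+7) (k+1)] - rational; roots negated = parameters, x = 1, C = \frac{7}{3}.


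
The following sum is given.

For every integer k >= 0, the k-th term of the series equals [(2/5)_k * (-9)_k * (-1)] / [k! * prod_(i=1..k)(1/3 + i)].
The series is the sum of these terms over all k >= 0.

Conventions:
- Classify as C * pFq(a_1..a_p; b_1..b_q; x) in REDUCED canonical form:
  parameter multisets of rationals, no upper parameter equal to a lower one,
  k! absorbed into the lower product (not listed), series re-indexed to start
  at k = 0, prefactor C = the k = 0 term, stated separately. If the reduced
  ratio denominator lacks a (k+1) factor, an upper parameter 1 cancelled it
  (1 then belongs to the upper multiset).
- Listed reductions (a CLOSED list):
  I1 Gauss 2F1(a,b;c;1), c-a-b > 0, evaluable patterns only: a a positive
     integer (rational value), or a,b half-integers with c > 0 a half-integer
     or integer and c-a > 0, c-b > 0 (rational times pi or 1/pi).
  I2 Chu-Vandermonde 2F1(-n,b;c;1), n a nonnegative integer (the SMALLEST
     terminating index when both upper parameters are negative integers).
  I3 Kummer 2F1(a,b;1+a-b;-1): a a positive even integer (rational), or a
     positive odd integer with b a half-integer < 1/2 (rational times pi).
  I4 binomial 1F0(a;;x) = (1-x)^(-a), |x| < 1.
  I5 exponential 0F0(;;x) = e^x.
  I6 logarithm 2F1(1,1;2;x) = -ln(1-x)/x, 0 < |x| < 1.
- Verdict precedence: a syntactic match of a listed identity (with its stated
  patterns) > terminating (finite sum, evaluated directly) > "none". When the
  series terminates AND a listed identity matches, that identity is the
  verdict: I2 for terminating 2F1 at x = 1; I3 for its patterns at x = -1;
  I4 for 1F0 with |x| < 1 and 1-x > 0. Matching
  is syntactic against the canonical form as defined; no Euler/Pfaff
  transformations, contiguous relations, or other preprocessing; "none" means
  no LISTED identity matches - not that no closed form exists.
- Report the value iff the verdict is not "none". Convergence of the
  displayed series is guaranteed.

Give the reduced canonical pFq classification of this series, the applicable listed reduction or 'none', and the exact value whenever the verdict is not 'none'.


At argument 1: a 2F1 with upper {-9, 2/5}, lower {4/3}, scaled by C = -1. Verdict: the Chu-Vandermonde identity I2 applies (terminating 2F1 at x = 1 with n = 9, b = 2/5, c = 4/3). Its exact value is -6417493897/18554687500.

First insight: t_0 being -1, the lower running product (C = -1, x = 1) is a rising factorial.
Consecutive-term ratio: r(k) = 1 * (k-9) (k+2/5) / [(k+4/3) (k+1)] - rational in k, leading ratio 1; with t_0 = -1, classification follows.


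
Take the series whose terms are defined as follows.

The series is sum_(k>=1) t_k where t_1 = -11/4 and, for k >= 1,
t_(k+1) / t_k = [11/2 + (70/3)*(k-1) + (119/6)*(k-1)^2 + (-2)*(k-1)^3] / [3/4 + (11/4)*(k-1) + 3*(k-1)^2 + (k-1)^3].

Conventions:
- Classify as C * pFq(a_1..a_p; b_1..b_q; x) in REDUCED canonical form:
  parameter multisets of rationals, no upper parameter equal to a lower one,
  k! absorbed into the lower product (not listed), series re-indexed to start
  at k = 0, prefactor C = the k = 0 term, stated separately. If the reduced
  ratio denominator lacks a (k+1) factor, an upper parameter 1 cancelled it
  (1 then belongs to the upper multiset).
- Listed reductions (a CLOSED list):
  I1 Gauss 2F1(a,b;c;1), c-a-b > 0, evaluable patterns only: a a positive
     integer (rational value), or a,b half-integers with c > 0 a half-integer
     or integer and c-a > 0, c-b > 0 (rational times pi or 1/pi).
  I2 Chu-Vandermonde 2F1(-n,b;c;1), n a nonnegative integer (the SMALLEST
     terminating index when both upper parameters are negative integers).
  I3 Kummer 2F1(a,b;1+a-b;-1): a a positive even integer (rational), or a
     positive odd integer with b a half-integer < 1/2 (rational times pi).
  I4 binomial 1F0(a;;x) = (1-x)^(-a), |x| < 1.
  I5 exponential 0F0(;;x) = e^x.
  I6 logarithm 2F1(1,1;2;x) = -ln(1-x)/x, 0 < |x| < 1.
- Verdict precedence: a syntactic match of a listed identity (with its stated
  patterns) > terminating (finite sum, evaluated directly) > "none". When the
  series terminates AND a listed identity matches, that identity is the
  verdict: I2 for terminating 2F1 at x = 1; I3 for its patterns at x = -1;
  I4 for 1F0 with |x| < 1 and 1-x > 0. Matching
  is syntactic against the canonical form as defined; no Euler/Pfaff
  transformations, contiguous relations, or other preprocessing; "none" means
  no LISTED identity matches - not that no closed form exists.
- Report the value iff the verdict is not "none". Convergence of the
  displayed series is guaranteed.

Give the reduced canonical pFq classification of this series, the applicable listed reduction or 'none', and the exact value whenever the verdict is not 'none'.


Canonical form: C = -11/4 times 3F2 with upper {-11, 1/3, 3/4}, lower {1/2, 3/2}, x = -2. Verdict: terminating - the sum ends at index 11 because -11 is a negative integer; exact evaluation follows. Its exact value is -39722922904274731/1078176871980.

Structural cue: t_0 being -11/4, roots of the ratio polynomials (C = -11/4) are the negated parameters.
Consecutive-term ratio: r(k) = (-2) * (k-11) (k+1/3) (k+3/4) / [(k+1/2) (k+3/2) (k+1)] - poly over poly, x = (-2) from leading terms; C = -11/4 at k = 0.


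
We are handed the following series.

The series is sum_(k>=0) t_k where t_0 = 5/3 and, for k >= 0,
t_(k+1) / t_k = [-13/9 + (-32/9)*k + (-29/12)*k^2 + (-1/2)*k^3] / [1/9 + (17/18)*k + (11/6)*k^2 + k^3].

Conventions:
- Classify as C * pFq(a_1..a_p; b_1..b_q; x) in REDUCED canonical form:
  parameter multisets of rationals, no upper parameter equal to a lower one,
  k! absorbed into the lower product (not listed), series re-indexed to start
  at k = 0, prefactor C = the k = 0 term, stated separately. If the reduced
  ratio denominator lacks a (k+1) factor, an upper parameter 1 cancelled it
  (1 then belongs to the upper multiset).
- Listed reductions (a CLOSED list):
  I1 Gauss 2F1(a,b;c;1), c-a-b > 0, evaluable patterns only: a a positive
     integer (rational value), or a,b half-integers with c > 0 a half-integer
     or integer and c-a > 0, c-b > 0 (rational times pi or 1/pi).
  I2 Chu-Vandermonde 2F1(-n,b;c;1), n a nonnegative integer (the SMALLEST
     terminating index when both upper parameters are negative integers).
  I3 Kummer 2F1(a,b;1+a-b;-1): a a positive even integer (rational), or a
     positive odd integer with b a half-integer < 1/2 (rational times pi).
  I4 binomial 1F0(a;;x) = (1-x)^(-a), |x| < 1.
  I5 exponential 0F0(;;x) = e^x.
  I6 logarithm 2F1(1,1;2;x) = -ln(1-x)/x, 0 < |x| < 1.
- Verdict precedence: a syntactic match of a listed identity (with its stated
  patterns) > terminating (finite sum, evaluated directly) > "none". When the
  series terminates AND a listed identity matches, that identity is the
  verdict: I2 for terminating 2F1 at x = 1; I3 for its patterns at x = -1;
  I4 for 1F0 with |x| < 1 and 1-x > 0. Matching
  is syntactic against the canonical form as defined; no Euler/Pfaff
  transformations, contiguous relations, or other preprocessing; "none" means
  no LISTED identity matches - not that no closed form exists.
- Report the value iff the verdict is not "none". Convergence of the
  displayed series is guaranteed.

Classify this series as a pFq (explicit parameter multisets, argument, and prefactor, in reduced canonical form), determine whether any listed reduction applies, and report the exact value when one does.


Canonical form: C = 5/3 times 2F1 with upper {2, 13/6}, lower {1/6}, x = -1/2. Verdict: none (x = -1/2): each listed identity misses the multisets {2, 13/6} ; {1/6}.

Key observation: from the first term 5/3: roots of the ratio polynomials (C = 5/3, x = -1/2) are the negated parameters.
Consecutive-term ratio: r(k) = (-1/2) * (k+2) (k+13/6) / [(k+1/6) (k+1)] - rational in k, leading ratio (-1/2); with t_0 = 5/3, classification follows.


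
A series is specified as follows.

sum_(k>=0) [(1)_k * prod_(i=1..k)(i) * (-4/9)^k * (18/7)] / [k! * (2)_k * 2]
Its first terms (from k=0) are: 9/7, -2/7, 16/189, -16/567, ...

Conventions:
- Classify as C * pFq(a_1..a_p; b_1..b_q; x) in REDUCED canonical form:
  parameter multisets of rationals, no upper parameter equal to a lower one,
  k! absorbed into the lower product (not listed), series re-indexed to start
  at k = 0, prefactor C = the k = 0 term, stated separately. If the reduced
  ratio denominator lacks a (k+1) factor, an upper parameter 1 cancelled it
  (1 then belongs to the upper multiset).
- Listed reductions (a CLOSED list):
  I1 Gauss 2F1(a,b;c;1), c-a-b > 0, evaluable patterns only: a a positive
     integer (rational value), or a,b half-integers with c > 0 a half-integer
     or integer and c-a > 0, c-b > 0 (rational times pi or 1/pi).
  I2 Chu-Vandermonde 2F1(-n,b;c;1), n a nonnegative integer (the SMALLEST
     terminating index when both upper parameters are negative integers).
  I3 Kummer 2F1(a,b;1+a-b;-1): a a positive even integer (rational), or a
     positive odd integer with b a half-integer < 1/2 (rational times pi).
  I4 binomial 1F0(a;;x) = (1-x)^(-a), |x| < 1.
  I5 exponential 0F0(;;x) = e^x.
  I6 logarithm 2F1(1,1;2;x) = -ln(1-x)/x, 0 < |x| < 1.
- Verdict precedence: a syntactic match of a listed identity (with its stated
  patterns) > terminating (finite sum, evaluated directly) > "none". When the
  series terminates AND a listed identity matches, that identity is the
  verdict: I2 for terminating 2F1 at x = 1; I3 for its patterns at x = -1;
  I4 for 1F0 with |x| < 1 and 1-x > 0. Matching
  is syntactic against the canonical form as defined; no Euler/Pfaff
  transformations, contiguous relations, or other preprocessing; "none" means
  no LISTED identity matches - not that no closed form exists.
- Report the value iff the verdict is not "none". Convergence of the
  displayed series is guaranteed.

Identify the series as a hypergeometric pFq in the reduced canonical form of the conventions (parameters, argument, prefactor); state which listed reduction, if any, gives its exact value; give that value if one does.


This is 9/7 * 2F1(1, 1; 2; -4/9) in reduced canonical form. Verdict: the logarithmic series (I6) fires (the logarithm: parameters (1,1;2), x = -4/9). Exact value: (81/28) * ln(13/9).

Key observation: x = (-4/9) and the constant factors (prefactor 9/7) combine into one prefactor.
Adjacent-term ratio: r(k) = (-4/9) * (k+1) (k+1) / [(k+2) (k+1)] - rational in k. x = (-4/9); t_0 = 9/7; negate the roots.


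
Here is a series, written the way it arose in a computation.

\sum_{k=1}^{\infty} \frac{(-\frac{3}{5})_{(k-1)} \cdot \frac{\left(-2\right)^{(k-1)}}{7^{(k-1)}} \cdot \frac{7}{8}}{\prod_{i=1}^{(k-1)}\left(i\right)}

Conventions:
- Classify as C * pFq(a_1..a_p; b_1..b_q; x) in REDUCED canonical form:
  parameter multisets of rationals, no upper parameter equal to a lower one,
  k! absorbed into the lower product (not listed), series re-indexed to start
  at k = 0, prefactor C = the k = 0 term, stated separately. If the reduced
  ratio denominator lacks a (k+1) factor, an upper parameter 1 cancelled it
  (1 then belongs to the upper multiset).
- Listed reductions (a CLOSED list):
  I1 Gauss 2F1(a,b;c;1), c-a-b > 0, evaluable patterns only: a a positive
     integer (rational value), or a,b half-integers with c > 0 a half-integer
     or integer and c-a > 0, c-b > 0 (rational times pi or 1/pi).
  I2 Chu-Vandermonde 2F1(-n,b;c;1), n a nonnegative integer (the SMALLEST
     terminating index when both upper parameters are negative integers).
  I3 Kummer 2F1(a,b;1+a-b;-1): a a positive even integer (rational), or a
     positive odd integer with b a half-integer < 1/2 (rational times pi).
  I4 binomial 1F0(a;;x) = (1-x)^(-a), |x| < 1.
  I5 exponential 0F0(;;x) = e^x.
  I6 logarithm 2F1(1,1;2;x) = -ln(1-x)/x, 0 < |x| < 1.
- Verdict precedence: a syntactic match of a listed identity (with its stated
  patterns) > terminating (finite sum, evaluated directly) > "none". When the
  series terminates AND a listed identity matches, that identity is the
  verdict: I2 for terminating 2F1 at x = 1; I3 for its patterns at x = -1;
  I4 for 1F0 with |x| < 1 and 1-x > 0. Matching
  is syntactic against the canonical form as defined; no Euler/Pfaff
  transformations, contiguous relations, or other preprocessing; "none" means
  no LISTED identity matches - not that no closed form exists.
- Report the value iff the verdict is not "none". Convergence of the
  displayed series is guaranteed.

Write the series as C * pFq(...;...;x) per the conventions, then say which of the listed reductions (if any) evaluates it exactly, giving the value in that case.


This is \frac{7}{8} * 1F0(-\frac{3}{5}; -; -\frac{2}{7}) in reduced canonical form. Verdict at x = -\frac{2}{7}: the I4 binomial reduction matches (the 1F0 binomial series: exponent 3/5, x = -\frac{2}{7}). Its exact value is \frac{7}{8} \cdot \left(\frac{9}{7}\right)^{\frac{3}{5}}.

First insight: from the first term \frac{7}{8}: the product of the first k integers (C = 7/8) is k!.
Ratio: r(k) = -\frac{2}{7} * (k-\frac{3}{5}) / [(k+1)] ; factor over Q: parameters, x = -\frac{2}{7}, and C = \frac{7}{8}.


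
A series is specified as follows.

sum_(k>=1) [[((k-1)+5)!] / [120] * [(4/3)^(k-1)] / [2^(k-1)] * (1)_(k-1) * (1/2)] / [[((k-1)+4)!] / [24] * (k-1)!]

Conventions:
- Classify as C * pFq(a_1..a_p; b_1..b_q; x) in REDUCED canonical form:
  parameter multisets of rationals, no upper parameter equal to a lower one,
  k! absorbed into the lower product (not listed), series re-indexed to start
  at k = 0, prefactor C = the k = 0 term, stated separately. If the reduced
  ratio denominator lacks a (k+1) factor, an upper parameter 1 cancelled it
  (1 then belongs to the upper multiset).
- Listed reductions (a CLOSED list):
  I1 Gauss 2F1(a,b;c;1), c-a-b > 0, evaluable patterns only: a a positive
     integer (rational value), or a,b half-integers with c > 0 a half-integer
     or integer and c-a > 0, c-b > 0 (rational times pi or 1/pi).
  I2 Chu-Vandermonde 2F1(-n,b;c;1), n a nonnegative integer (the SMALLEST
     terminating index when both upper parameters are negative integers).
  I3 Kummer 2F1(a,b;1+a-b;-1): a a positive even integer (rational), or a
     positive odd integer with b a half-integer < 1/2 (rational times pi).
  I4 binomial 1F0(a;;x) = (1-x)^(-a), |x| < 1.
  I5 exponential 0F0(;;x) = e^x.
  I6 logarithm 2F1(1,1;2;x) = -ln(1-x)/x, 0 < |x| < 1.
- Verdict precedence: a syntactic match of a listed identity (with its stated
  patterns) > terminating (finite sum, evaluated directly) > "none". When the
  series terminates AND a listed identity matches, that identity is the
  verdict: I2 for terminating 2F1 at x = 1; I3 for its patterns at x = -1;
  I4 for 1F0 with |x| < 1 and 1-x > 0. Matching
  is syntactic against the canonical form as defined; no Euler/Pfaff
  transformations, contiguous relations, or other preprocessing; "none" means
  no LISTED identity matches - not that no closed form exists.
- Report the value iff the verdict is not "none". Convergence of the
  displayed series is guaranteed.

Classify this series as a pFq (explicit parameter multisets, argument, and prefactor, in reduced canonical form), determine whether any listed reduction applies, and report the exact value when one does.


Classification (C = 1/2): 2F1 with upper {1, 6}, lower {5}, argument x = 2/3. Verdict: none. No listed pattern accepts 2F1(1, 6; 5; 2/3).

Key step: with t_0 = 1/2, the factorial ratio (C = 1/2, x = 2/3) (k+a-1)!/(a-1)! is a rising factorial (a)_k.
Step ratio: r(k) = (2/3) * (k+1) (k+6) / [(k+5) (k+1)] - rational in k. x = (2/3); t_0 = 1/2; negate the roots.


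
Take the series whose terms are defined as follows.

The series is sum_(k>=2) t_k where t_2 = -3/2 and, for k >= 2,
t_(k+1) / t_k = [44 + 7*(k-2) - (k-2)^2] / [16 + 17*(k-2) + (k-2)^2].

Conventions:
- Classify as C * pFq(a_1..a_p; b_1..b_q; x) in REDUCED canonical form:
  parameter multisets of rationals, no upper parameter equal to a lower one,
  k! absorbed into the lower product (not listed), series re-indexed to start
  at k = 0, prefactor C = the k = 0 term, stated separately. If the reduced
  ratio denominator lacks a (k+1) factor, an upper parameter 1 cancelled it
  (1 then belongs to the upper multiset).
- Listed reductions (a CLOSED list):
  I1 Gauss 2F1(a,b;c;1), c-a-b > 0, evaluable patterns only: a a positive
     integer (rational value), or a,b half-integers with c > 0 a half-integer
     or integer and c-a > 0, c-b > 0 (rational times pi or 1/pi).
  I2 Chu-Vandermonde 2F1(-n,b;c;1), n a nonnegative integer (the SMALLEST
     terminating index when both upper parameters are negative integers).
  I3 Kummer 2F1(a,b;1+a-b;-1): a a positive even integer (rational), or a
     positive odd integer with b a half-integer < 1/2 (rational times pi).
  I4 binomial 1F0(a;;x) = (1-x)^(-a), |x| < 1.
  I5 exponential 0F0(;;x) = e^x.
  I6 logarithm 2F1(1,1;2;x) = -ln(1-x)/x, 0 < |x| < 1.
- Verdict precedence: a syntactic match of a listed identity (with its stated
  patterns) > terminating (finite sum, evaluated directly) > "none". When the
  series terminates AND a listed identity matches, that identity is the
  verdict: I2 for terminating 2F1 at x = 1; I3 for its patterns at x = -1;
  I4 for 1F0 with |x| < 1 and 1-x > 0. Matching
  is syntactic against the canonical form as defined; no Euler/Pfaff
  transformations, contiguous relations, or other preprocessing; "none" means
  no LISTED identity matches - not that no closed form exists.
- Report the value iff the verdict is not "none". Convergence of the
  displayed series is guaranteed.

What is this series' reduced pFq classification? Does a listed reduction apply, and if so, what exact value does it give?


First insight: x = (-1) and roots of the ratio polynomials (prefactor -3/2) are the negated parameters.
Ratio: r(k) = (-1) * (k-11) (k+4) / [(k+16) (k+1)] - rational in k, leading ratio (-1); with t_0 = -3/2, classification follows.

This is -3/2 * 2F1(-11, 4; 16; -1) in reduced canonical form. Verdict: the Kummer evaluation I3 fires (x = -1; c = 16 equals 1+a-b for upper {-11, 4}: listed pattern). Value: -105/4.


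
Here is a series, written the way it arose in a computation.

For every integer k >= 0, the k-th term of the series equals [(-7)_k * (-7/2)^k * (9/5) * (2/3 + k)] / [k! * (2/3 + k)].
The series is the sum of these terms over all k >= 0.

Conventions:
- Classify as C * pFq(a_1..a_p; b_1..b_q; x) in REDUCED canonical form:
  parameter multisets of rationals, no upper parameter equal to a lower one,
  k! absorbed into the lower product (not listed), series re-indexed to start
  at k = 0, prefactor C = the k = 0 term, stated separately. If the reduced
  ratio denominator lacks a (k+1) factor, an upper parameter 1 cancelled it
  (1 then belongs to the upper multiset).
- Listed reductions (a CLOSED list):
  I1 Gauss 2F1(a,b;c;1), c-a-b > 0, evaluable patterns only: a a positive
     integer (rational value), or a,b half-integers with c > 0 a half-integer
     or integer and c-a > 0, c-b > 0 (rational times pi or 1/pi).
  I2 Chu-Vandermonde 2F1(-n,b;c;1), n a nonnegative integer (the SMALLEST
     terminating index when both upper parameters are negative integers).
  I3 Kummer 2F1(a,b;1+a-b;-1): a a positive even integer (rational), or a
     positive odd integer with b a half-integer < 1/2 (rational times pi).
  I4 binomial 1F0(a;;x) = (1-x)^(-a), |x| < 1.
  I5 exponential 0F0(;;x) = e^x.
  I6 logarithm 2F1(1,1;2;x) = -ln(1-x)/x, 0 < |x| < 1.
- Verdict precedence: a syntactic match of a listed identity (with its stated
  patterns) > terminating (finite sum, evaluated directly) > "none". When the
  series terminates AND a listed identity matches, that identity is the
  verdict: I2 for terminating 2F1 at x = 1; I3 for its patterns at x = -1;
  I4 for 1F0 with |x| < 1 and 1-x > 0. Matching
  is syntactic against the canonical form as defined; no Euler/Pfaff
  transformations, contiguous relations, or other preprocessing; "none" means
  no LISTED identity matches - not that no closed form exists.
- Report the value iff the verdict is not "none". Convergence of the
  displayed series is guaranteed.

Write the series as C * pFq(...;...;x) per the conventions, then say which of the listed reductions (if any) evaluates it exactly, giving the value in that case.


The series (x = -7/2) is 1F0: upper {-7}, lower {-}, prefactor 9/5. Verdict: terminating - no listed pattern fits, but -7 in the upper list cuts the series at k = 7; direct evaluation. Hence: 43046721/640.

Key observation: t_0 = 9/5 here, and striking the common factor k + 2/3 reduces the term (C = 9/5).
Step ratio: r(k) = (-7/2) * (k-7) / [(k+1)] - rational in k. x = (-7/2); t_0 = 9/5; negate the roots.


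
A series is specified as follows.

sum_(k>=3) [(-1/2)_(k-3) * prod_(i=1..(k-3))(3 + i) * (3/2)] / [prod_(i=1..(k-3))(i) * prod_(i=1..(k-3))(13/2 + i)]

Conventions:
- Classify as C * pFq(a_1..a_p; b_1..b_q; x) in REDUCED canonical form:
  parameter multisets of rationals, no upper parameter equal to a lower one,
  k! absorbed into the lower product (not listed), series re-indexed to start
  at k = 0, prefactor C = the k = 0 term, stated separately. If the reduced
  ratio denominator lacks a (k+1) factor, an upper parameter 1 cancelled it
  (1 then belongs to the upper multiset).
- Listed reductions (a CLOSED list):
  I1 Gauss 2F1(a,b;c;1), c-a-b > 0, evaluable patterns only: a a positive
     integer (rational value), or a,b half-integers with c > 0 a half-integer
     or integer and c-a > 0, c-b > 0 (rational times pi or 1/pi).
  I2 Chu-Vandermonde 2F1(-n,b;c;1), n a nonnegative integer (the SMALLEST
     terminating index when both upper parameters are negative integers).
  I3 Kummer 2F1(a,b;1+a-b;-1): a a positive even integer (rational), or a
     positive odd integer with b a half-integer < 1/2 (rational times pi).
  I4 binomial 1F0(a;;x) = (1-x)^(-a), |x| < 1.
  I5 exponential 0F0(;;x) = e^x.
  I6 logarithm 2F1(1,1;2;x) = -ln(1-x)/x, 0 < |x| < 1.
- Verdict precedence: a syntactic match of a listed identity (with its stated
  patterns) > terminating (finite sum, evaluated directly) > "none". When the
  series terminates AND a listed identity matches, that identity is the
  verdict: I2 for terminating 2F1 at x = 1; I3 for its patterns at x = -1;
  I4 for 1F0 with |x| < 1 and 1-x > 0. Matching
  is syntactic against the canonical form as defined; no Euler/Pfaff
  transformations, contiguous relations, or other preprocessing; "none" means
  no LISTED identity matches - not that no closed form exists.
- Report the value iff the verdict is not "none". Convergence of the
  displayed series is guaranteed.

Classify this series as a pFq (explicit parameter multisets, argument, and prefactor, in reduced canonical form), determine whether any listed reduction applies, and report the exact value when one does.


Structural cue: from the first term 3/2: the running product (C = 3/2) telescopes to a rising factorial.
Term ratio: r(k) = 1 * (k-1/2) (k+4) / [(k+15/2) (k+1)] - poly over poly, x = 1 from leading terms; C = 3/2 at k = 0.

Canonical form: C = 3/2 times 2F1 with upper {-1/2, 4}, lower {15/2}, x = 1. Verdict: this is Gauss (I1, integer-parameter pattern) (x = 1: the Gamma ratio telescopes since c-a-b = 4 > 0 and a = 4 in Z>0). Sum: 1287/1280.


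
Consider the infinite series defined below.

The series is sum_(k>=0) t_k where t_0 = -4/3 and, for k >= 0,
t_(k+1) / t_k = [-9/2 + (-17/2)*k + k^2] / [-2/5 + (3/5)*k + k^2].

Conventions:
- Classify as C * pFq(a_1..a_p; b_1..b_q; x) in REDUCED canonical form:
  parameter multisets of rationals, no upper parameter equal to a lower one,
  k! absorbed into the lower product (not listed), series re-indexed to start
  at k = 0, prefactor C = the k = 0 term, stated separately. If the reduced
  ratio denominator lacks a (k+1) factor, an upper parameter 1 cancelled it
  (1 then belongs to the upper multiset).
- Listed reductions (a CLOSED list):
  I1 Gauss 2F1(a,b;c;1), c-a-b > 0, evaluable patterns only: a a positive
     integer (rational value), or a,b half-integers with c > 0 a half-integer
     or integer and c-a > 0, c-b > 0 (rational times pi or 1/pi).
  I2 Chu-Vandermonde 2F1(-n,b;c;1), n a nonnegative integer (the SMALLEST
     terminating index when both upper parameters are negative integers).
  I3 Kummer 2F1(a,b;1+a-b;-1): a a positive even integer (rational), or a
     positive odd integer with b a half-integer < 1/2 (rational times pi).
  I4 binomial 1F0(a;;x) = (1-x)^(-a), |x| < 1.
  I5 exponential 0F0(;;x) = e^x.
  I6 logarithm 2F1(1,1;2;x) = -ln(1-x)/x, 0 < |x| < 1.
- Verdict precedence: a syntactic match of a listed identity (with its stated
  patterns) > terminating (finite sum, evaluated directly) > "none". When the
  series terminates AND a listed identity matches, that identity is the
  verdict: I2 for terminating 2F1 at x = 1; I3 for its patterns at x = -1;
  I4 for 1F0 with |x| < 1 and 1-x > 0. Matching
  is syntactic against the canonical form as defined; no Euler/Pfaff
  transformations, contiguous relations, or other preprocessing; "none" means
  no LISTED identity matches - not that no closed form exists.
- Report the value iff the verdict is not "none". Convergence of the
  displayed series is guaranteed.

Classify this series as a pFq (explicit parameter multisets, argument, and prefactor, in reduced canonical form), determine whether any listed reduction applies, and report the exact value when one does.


The tell: t_0 = -4/3 here, and roots of the ratio polynomials (C = -4/3, x = 1) are the negated parameters.
Ratio: r(k) = 1 * (k-9) (k+1/2) / [(k-2/5) (k+1)] - rational in k, leading ratio 1; with t_0 = -4/3, classification follows.

x = 1 here; the reduced form reads 2F1, upper {-9, 1/2}, lower {-2/5}, C = -4/3. Verdict: the Chu-Vandermonde identity I2 applies (terminating 2F1 at x = 1 with n = 9, b = 1/2, c = -2/5). Its exact value is -93579917/558465024.


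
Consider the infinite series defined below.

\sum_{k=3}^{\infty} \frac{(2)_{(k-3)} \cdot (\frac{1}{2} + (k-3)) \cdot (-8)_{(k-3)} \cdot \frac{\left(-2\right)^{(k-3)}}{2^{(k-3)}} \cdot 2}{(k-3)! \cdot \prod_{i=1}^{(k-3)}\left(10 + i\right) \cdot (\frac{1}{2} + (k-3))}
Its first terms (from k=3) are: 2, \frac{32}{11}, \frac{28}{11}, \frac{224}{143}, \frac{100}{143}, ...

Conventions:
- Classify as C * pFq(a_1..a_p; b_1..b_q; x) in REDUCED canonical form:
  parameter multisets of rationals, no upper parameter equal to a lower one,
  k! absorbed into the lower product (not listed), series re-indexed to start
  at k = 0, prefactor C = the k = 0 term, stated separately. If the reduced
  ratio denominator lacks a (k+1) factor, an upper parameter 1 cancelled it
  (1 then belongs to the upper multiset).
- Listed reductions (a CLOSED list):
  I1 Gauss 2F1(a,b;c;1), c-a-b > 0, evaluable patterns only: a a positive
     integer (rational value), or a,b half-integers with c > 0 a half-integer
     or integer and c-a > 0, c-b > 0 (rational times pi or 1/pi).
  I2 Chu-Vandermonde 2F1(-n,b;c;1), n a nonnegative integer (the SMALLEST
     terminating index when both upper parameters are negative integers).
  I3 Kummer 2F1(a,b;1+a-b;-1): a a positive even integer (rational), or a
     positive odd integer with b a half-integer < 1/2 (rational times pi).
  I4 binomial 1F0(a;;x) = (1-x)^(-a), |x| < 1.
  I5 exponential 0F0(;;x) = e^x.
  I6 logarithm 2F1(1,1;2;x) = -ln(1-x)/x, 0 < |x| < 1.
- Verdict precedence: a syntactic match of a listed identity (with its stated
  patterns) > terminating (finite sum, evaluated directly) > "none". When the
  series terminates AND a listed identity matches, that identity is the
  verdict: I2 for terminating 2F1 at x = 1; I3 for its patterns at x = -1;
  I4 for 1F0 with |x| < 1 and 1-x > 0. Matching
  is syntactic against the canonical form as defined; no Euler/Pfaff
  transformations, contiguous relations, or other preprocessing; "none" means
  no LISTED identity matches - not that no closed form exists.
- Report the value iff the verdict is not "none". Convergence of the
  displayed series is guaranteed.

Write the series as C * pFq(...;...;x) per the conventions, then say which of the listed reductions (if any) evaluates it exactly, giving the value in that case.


Reduced: x = -1, 2F1, upper = {-8, 2}, lower = {11}, C = 2. Verdict: the Kummer evaluation I3 applies (x = -1; c = 11 equals 1+a-b for upper {-8, 2}: listed pattern). Value: 10.

Key observation: x = -1 and the two k-th powers (C = 2) combine into one argument.
Term ratio: r(k) = -1 * (k-8) (k+2) / [(k+11) (k+1)] - rational in k, leading ratio -1; with t_0 = 2, classification follows.


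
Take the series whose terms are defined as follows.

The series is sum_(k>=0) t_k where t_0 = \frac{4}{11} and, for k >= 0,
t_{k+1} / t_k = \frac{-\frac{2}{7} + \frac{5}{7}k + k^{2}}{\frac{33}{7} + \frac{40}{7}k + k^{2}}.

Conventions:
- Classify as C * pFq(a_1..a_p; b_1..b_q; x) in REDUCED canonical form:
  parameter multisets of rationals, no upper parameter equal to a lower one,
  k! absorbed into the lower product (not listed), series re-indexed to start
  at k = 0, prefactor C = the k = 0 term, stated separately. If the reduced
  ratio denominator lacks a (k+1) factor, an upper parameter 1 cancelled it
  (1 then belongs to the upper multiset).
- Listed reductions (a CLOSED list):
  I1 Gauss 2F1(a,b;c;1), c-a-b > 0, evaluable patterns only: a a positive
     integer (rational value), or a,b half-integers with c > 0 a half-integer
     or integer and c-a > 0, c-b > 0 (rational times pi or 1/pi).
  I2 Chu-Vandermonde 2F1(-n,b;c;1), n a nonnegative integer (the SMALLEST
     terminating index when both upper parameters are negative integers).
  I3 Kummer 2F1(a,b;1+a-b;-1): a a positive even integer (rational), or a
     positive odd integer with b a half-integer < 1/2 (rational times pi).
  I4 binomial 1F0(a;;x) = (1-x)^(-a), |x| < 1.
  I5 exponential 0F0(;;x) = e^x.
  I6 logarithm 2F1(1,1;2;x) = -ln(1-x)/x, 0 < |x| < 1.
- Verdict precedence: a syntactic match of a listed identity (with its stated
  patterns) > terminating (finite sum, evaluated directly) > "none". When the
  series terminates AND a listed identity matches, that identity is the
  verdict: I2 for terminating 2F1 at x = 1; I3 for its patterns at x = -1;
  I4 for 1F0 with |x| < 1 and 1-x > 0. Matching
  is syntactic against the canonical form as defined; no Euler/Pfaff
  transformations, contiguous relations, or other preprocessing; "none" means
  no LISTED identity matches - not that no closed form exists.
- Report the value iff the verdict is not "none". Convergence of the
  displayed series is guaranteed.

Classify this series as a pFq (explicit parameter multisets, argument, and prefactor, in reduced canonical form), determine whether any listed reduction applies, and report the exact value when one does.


Canonical form: C = \frac{4}{11} times 2F1 with upper {-\frac{2}{7}, 1}, lower {\frac{33}{7}}, x = 1. Verdict: Gauss (I1, integer-parameter pattern) fires (x = 1: the Gamma ratio telescopes since c-a-b = 4 > 0 and a = 1 in Z>0). Hence: \frac{26}{77}.

Key observation: with t_0 = \frac{4}{11}, roots of the ratio polynomials (C = 4/11) are the negated parameters.
Consecutive-term ratio: r(k) = 1 * (k-\frac{2}{7}) (k+1) / [(k+\frac{33}{7}) (k+1)] - rational in k, leading ratio 1; with t_0 = \frac{4}{11}, classification follows.


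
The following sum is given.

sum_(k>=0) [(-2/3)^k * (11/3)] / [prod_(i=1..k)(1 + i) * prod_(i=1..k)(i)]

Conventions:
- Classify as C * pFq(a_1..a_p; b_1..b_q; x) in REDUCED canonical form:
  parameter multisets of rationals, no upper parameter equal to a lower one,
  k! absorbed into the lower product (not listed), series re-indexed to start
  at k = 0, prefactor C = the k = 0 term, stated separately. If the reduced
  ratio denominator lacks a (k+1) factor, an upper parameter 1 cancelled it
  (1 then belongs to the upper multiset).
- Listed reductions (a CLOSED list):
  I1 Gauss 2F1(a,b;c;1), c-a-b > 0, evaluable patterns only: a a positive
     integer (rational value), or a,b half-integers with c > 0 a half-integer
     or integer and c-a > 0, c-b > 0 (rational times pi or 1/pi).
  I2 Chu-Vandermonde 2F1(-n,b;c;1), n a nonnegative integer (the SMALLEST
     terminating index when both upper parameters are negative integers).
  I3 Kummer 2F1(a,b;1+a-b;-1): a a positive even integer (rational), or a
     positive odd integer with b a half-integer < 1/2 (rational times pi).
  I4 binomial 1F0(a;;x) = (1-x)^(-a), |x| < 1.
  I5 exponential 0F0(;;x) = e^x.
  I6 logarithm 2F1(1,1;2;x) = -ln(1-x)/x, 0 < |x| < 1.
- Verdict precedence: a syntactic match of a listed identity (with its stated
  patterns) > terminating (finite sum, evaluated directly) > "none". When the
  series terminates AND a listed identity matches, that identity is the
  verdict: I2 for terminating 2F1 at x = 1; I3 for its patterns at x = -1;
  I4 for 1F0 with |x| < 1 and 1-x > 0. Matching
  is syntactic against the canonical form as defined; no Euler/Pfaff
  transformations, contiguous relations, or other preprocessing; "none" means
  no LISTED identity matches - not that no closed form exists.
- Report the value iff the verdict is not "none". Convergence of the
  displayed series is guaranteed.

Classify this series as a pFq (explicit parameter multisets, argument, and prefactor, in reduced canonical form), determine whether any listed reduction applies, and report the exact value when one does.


At argument -2/3: a 0F1 with upper {-}, lower {2}, scaled by C = 11/3. Verdict: none - at argument -2/3 the multisets {-} ; {2} match no listed identity.

Key observation: t_0 = 11/3 here, and the lower running product (C = 11/3, x = -2/3) is a rising factorial.
Ratio: r(k) = (-2/3) * 1 / [(k+2) (k+1)] - rational in k, leading ratio (-2/3); with t_0 = 11/3, classification follows.


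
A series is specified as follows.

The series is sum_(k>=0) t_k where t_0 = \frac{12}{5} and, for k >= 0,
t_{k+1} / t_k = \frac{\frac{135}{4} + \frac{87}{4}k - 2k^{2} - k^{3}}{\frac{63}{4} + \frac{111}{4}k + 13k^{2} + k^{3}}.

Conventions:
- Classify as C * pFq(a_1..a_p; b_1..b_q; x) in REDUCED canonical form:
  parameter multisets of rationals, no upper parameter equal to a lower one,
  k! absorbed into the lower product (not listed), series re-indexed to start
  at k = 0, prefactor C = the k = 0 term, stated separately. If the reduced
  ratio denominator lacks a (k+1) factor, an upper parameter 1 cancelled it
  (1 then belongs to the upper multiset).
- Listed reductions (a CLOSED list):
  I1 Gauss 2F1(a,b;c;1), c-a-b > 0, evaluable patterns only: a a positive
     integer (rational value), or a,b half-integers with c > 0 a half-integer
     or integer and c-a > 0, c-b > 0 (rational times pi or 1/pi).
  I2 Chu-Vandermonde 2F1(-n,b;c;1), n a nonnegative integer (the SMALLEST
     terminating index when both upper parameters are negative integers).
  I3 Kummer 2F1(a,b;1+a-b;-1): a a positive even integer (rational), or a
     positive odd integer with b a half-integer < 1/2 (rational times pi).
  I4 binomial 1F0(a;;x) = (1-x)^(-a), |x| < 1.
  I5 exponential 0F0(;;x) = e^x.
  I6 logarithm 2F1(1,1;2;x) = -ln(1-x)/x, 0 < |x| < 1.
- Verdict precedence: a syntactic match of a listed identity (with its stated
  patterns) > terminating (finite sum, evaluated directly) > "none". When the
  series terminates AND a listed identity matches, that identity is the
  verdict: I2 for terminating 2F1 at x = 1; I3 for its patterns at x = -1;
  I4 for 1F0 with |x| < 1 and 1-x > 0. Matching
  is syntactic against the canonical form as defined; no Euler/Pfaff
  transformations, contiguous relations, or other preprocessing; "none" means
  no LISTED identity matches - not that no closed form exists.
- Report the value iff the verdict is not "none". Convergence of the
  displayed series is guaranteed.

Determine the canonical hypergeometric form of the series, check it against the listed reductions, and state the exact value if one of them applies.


Reduced: x = -1, 2F1, upper = {-\frac{9}{2}, 5}, lower = {\frac{21}{2}}, C = \frac{12}{5}. Verdict at x = -1: the Kummer evaluation I3 matches (x = -1; c = \frac{21}{2} equals 1+a-b for upper {-\frac{9}{2}, 5}: listed pattern). Exact value: \frac{1247103}{262144} \cdot \pi.

The tell: with t_0 = \frac{12}{5}, cancel k + 3/2 from the displayed ratio first; then C = 12/5, x = -1.
Step ratio: r(k) = -1 * (k-\frac{9}{2}) (k+5) / [(k+\frac{21}{2}) (k+1)] - rational; roots negated = parameters, x = -1, C = \frac{12}{5}.
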